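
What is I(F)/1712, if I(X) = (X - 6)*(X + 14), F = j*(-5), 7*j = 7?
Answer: -99/1712 ≈ -0.057827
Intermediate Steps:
j = 1 (j = (⅐)*7 = 1)
F = -5 (F = 1*(-5) = -5)
I(X) = (-6 + X)*(14 + X)
I(F)/1712 = (-84 + (-5)² + 8*(-5))/1712 = (-84 + 25 - 40)*(1/1712) = -99*1/1712 = -99/1712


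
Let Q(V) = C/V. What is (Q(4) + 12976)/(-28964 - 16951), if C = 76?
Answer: -2599/9183 ≈ -0.28302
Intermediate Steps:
Q(V) = 76/V
(Q(4) + 12976)/(-28964 - 16951) = (76/4 + 12976)/(-28964 - 16951) = (76*(¼) + 12976)/(-45915) = (19 + 12976)*(-1/45915) = 12995*(-1/45915) = -2599/9183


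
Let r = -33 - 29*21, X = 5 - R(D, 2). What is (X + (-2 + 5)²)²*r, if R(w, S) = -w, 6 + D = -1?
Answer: -31458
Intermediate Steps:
D = -7 (D = -6 - 1 = -7)
X = -2 (X = 5 - (-1)*(-7) = 5 - 1*7 = 5 - 7 = -2)
r = -642 (r = -33 - 609 = -642)
(X + (-2 + 5)²)²*r = (-2 + (-2 + 5)²)²*(-642) = (-2 + 3²)²*(-642) = (-2 + 9)²*(-642) = 7²*(-642) = 49*(-642) = -31458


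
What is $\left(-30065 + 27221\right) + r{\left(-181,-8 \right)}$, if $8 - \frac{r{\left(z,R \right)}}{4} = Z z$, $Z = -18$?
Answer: $-15844$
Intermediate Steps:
$r{\left(z,R \right)} = 32 + 72 z$ ($r{\left(z,R \right)} = 32 - 4 \left(- 18 z\right) = 32 + 72 z$)
$\left(-30065 + 27221\right) + r{\left(-181,-8 \right)} = \left(-30065 + 27221\right) + \left(32 + 72 \left(-181\right)\right) = -2844 + \left(32 - 13032\right) = -2844 - 13000 = -15844$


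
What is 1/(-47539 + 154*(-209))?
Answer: -1/79725 ≈ -1.2543e-5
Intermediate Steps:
1/(-47539 + 154*(-209)) = 1/(-47539 - 32186) = 1/(-79725) = -1/79725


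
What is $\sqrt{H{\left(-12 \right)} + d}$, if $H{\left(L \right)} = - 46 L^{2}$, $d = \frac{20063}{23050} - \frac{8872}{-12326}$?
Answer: $\frac{i \sqrt{5345671147732911866}}{28411430} \approx 81.378 i$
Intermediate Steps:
$d = \frac{225898069}{142057150}$ ($d = 20063 \cdot \frac{1}{23050} - - \frac{4436}{6163} = \frac{20063}{23050} + \frac{4436}{6163} = \frac{225898069}{142057150} \approx 1.5902$)
$\sqrt{H{\left(-12 \right)} + d} = \sqrt{- 46 \left(-12\right)^{2} + \frac{225898069}{142057150}} = \sqrt{\left(-46\right) 144 + \frac{225898069}{142057150}} = \sqrt{-6624 + \frac{225898069}{142057150}} = \sqrt{- \frac{940760663531}{142057150}} = \frac{i \sqrt{5345671147732911866}}{28411430}$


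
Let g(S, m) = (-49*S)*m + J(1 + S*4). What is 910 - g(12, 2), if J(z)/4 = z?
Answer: 1890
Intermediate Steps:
J(z) = 4*z
g(S, m) = 4 + 16*S - 49*S*m (g(S, m) = (-49*S)*m + 4*(1 + S*4) = -49*S*m + 4*(1 + 4*S) = -49*S*m + (4 + 16*S) = 4 + 16*S - 49*S*m)
910 - g(12, 2) = 910 - (4 + 16*12 - 49*12*2) = 910 - (4 + 192 - 1176) = 910 - 1*(-980) = 910 + 980 = 1890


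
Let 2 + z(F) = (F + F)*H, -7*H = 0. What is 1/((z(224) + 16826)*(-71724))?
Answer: -1/1206684576 ≈ -8.2872e-10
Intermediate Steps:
H = 0 (H = -⅐*0 = 0)
z(F) = -2 (z(F) = -2 + (F + F)*0 = -2 + (2*F)*0 = -2 + 0 = -2)
1/((z(224) + 16826)*(-71724)) = 1/((-2 + 16826)*(-71724)) = -1/71724/16824 = (1/16824)*(-1/71724) = -1/1206684576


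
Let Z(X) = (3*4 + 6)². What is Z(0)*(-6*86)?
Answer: -167184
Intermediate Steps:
Z(X) = 324 (Z(X) = (12 + 6)² = 18² = 324)
Z(0)*(-6*86) = 324*(-6*86) = 324*(-516) = -167184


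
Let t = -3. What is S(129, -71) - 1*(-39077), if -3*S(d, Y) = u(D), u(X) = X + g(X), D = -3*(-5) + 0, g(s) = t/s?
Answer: 586081/15 ≈ 39072.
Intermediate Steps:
g(s) = -3/s
D = 15 (D = 15 + 0 = 15)
u(X) = X - 3/X
S(d, Y) = -74/15 (S(d, Y) = -(15 - 3/15)/3 = -(15 - 3*1/15)/3 = -(15 - ⅕)/3 = -⅓*74/5 = -74/15)
S(129, -71) - 1*(-39077) = -74/15 - 1*(-39077) = -74/15 + 39077 = 586081/15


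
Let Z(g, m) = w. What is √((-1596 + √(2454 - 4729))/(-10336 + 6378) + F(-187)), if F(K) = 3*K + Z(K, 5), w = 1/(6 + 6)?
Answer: √(-79027840401 - 178110*I*√91)/11874 ≈ 0.0002545 - 23.675*I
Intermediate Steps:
w = 1/12 ≈ 0.083333
Z(g, m) = 1/12
F(K) = 1/12 + 3*K (F(K) = 3*K + 1/12 = 1/12 + 3*K)
√((-1596 + √(2454 - 4729))/(-10336 + 6378) + F(-187)) = √((-1596 + √(2454 - 4729))/(-10336 + 6378) + (1/12 + 3*(-187))) = √((-1596 + √(-2275))/(-3958) + (1/12 - 561)) = √((-1596 + 5*I*√91)*(-1/3958) - 6731/12) = √((798/1979 - 5*I*√91/3958) - 6731/12) = √(-13311073/23748 - 5*I*√91/3958)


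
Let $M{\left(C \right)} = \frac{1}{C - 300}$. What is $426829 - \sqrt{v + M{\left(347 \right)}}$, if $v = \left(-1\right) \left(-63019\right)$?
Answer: $426829 - \frac{13 \sqrt{823722}}{47} \approx 4.2658 \cdot 10^{5}$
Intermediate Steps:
$v = 63019$
$M{\left(C \right)} = \frac{1}{-300 + C}$ ($M{\left(C \right)} = \frac{1}{C - 300} = \frac{1}{-300 + C}$)
$426829 - \sqrt{v + M{\left(347 \right)}} = 426829 - \sqrt{63019 + \frac{1}{-300 + 347}} = 426829 - \sqrt{63019 + \frac{1}{47}} = 426829 - \sqrt{\frac{2961894}{47}} = 426829 - \frac{13 \sqrt{823722}}{47}$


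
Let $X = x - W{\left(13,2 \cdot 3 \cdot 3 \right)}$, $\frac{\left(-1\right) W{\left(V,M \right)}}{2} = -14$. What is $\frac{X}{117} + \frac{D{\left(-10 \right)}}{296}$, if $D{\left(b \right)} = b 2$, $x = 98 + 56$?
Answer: $\frac{971}{962} \approx 1.0094$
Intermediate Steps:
$x = 154$
$W{\left(V,M \right)} = 28$ ($W{\left(V,M \right)} = \left(-2\right) \left(-14\right) = 28$)
$X = 126$ ($X = 154 - 28 = 126$)
$D{\left(b \right)} = 2 b$
$\frac{X}{117} + \frac{D{\left(-10 \right)}}{296} = \frac{126}{117} + \frac{2 \left(-10\right)}{296} = 126 \cdot \frac{1}{117} - \frac{5}{74} = \frac{14}{13} - \frac{5}{74} = \frac{971}{962}$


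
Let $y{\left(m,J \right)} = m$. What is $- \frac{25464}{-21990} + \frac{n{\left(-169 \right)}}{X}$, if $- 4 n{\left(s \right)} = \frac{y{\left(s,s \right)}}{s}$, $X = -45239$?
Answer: $\frac{767980929}{663203740} \approx 1.158$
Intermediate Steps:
$n{\left(s \right)} = - \frac{1}{4}$ ($n{\left(s \right)} = - \frac{s \frac{1}{s}}{4} = \left(- \frac{1}{4}\right) 1 = - \frac{1}{4}$)
$- \frac{25464}{-21990} + \frac{n{\left(-169 \right)}}{X} = - \frac{25464}{-21990} - \frac{1}{4 \left(-45239\right)} = \left(-25464\right) \left(- \frac{1}{21990}\right) - - \frac{1}{180956} = \frac{4244}{3665} + \frac{1}{180956} = \frac{767980929}{663203740}$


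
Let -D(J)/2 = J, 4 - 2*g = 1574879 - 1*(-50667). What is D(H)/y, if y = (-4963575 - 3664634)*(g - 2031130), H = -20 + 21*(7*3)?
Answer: -842/24537772203309 ≈ -3.4314e-11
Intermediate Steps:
H = 421 (H = -20 + 21*21 = -20 + 441 = 421)
g = -812771 (g = 2 - (1574879 - 1*(-50667))/2 = 2 - (1574879 + 50667)/2 = 2 - ½*1625546 = 2 - 812773 = -812771)
D(J) = -2*J
y = 24537772203309 (y = (-4963575 - 3664634)*(-812771 - 2031130) = -8628209*(-2843901) = 24537772203309)
D(H)/y = -2*421/24537772203309 = -842*1/24537772203309 = -842/24537772203309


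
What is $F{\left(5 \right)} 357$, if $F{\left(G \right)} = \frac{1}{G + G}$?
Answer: $\frac{357}{10} \approx 35.7$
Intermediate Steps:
$F{\left(G \right)} = \frac{1}{2 G}$
$F{\left(5 \right)} 357 = \frac{1}{2 \cdot 5} \cdot 357 = \frac{1}{2} \cdot \frac{1}{5} \cdot 357 = \frac{1}{10} \cdot 357 = \frac{357}{10}$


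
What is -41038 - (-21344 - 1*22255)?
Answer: 2561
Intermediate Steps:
-41038 - (-21344 - 1*22255) = -41038 - (-21344 - 22255) = -41038 - 1*(-43599) = -41038 + 43599 = 2561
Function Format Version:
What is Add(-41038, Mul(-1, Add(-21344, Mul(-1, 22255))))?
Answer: 2561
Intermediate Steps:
Add(-41038, Mul(-1, Add(-21344, Mul(-1, 22255)))) = Add(-41038, Mul(-1, Add(-21344, -22255))) = Add(-41038, Mul(-1, -43599)) = Add(-41038, 43599) = 2561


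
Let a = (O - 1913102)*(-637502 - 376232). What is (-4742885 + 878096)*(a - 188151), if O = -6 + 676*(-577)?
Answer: -9023476163644203021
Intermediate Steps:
O = -390058 (O = -6 - 390052 = -390058)
a = 2334791599440 (a = (-390058 - 1913102)*(-637502 - 376232) = -2303160*(-1013734) = 2334791599440)
(-4742885 + 878096)*(a - 188151) = (-4742885 + 878096)*(2334791599440 - 188151) = -3864789*2334791411289 = -9023476163644203021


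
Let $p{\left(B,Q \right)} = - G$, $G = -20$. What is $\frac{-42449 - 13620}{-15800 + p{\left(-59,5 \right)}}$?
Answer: $\frac{56069}{15780} \approx 3.5532$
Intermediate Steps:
$p{\left(B,Q \right)} = 20$ ($p{\left(B,Q \right)} = \left(-1\right) \left(-20\right) = 20$)
$\frac{-42449 - 13620}{-15800 + p{\left(-59,5 \right)}} = \frac{-42449 - 13620}{-15800 + 20} = - \frac{56069}{-15780} = \left(-56069\right) \left(- \frac{1}{15780}\right) = \frac{56069}{15780}$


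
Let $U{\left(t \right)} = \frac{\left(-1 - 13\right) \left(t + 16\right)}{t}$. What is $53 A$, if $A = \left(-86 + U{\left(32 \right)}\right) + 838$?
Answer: $38743$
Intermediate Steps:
$U{\left(t \right)} = \frac{-224 - 14 t}{t}$ ($U{\left(t \right)} = \frac{\left(-14\right) \left(16 + t\right)}{t} = \frac{-224 - 14 t}{t}$)
$A = 731$ ($A = \left(-86 - \left(14 + \frac{224}{32}\right)\right) + 838 = \left(-86 - 21\right) + 838 = -107 + 838 = 731$)
$53 A = 53 \cdot 731 = 38743$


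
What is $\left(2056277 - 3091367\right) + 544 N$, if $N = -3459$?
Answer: $-2916786$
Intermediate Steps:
$\left(2056277 - 3091367\right) + 544 N = \left(2056277 - 3091367\right) + 544 \left(-3459\right) = -1035090 - 1881696 = -2916786$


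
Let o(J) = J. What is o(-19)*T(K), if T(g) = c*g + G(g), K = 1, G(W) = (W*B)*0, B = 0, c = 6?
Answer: -114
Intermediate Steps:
G(W) = 0 (G(W) = (W*0)*0 = 0*0 = 0)
T(g) = 6*g (T(g) = 6*g + 0 = 6*g)
o(-19)*T(K) = -114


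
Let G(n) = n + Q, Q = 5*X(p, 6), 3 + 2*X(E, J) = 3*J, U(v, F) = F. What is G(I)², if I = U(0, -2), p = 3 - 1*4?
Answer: 5041/4 ≈ 1260.3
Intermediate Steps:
p = -1 (p = 3 - 4 = -1)
X(E, J) = -3/2 + 3*J/2 (X(E, J) = -3/2 + (3*J)/2 = -3/2 + 3*J/2)
I = -2
Q = 75/2 (Q = 5*(-3/2 + (3/2)*6) = 5*(-3/2 + 9) = 5*(15/2) = 75/2 ≈ 37.500)
G(n) = 75/2 + n (G(n) = n + 75/2 = 75/2 + n)
G(I)² = (75/2 - 2)² = (71/2)² = 5041/4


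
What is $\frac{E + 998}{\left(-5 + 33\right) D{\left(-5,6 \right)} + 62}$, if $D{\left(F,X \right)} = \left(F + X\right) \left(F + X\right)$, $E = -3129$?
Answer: $- \frac{2131}{90} \approx -23.678$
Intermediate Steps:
$D{\left(F,X \right)} = \left(F + X\right)^{2}$
$\frac{E + 998}{\left(-5 + 33\right) D{\left(-5,6 \right)} + 62} = \frac{-3129 + 998}{\left(-5 + 33\right) \left(-5 + 6\right)^{2} + 62} = - \frac{2131}{28 \cdot 1^{2} + 62} = - \frac{2131}{28 \cdot 1 + 62} = - \frac{2131}{28 + 62} = - \frac{2131}{90}$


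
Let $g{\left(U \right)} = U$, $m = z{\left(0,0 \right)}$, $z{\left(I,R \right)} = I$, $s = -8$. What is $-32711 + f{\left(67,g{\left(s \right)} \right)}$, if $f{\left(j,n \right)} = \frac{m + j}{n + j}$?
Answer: $- \frac{1929882}{59} \approx -32710.0$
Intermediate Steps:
$m = 0$
$f{\left(j,n \right)} = \frac{j}{j + n}$ ($f{\left(j,n \right)} = \frac{0 + j}{n + j} = \frac{j}{j + n}$)
$-32711 + f{\left(67,g{\left(s \right)} \right)} = -32711 + \frac{67}{67 - 8} = -32711 + \frac{67}{59} = - \frac{1929882}{59}$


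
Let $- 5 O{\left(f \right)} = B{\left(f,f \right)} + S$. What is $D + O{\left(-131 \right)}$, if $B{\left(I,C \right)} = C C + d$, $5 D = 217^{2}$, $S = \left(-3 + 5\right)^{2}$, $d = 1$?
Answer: $\frac{29923}{5} \approx 5984.6$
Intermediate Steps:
$S = 4$ ($S = 2^{2} = 4$)
$D = \frac{47089}{5}$ ($D = \frac{217^{2}}{5} = \frac{1}{5} \cdot 47089 = \frac{47089}{5} \approx 9417.8$)
$B{\left(I,C \right)} = 1 + C^{2}$ ($B{\left(I,C \right)} = C C + 1 = C^{2} + 1 = 1 + C^{2}$)
$O{\left(f \right)} = -1 - \frac{f^{2}}{5}$ ($O{\left(f \right)} = - \frac{\left(1 + f^{2}\right) + 4}{5} = - \frac{5 + f^{2}}{5} = -1 - \frac{f^{2}}{5}$)
$D + O{\left(-131 \right)} = \frac{47089}{5} - \left(1 + \frac{\left(-131\right)^{2}}{5}\right) = \frac{47089}{5} - \frac{17166}{5} = \frac{29923}{5}$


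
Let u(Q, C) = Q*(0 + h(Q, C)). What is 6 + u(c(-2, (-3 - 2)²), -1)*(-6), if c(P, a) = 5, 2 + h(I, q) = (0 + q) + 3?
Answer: 6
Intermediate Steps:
h(I, q) = 1 + q (h(I, q) = -2 + ((0 + q) + 3) = -2 + (q + 3) = -2 + (3 + q) = 1 + q)
u(Q, C) = Q*(1 + C) (u(Q, C) = Q*(0 + (1 + C)) = Q*(1 + C))
6 + u(c(-2, (-3 - 2)²), -1)*(-6) = 6 + (5*(1 - 1))*(-6) = 6 + (5*0)*(-6) = 6 + 0*(-6) = 6 + 0 = 6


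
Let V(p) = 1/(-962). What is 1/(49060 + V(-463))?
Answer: 962/47195719 ≈ 2.0383e-5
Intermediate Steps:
V(p) = -1/962
1/(49060 + V(-463)) = 1/(49060 - 1/962) = 1/(47195719/962) = 962/47195719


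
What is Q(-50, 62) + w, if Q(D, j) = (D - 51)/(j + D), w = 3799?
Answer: 45487/12 ≈ 3790.6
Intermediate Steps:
Q(D, j) = (-51 + D)/(D + j)
Q(-50, 62) + w = (-51 - 50)/(-50 + 62) + 3799 = -101/12 + 3799 = 45487/12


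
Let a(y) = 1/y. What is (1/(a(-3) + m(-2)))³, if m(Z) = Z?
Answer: -27/343 ≈ -0.078717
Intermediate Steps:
(1/(a(-3) + m(-2)))³ = (1/(1/(-3) - 2))³ = (1/(-⅓ - 2))³ = (1/(-7/3))³ = (-3/7)³ = -27/343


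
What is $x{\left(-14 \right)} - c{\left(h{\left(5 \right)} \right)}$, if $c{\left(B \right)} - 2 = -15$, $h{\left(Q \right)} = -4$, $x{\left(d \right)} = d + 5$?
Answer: $4$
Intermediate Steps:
$x{\left(d \right)} = 5 + d$
$c{\left(B \right)} = -13$ ($c{\left(B \right)} = 2 - 15 = -13$)
$x{\left(-14 \right)} - c{\left(h{\left(5 \right)} \right)} = \left(5 - 14\right) - -13 = -9 + 13 = 4$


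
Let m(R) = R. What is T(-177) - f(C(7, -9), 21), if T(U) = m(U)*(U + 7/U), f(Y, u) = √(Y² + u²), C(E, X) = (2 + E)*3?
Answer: 31336 - 3*√130 ≈ 31302.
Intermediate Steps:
C(E, X) = 6 + 3*E
T(U) = U*(U + 7/U)
T(-177) - f(C(7, -9), 21) = (7 + (-177)²) - √((6 + 3*7)² + 21²) = (7 + 31329) - √((6 + 21)² + 441) = 31336 - √(27² + 441) = 31336 - √(729 + 441) = 31336 - √1170 = 31336 - 3*√130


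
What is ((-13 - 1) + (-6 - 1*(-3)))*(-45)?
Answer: 765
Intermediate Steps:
((-13 - 1) + (-6 - 1*(-3)))*(-45) = (-14 + (-6 + 3))*(-45) = (-14 - 3)*(-45) = -17*(-45) = 765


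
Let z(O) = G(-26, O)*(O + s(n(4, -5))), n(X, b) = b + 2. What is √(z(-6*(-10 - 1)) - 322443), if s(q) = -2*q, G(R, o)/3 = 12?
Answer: 3*I*√35539 ≈ 565.55*I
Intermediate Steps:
G(R, o) = 36 (G(R, o) = 3*12 = 36)
n(X, b) = 2 + b
z(O) = 216 + 36*O (z(O) = 36*(O - 2*(2 - 5)) = 36*(O - 2*(-3)) = 36*(O + 6) = 36*(6 + O) = 216 + 36*O)
√(z(-6*(-10 - 1)) - 322443) = √((216 + 36*(-6*(-10 - 1))) - 322443) = √((216 + 36*(-6*(-11))) - 322443) = √((216 + 36*66) - 322443) = √((216 + 2376) - 322443) = √(2592 - 322443) = √(-319851) = 3*I*√35539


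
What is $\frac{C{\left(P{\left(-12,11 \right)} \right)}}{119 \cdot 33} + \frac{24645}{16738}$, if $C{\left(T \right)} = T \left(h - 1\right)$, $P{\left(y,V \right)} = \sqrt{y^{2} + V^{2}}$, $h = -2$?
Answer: $\frac{24645}{16738} - \frac{\sqrt{265}}{1309} \approx 1.46$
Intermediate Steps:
$P{\left(y,V \right)} = \sqrt{V^{2} + y^{2}}$
$C{\left(T \right)} = - 3 T$ ($C{\left(T \right)} = T \left(-2 - 1\right) = T \left(-3\right) = - 3 T$)
$\frac{C{\left(P{\left(-12,11 \right)} \right)}}{119 \cdot 33} + \frac{24645}{16738} = \frac{\left(-3\right) \sqrt{11^{2} + \left(-12\right)^{2}}}{119 \cdot 33} + \frac{24645}{16738} = \frac{\left(-3\right) \sqrt{121 + 144}}{3927} + 24645 \cdot \frac{1}{16738} = - 3 \sqrt{265} \cdot \frac{1}{3927} + \frac{24645}{16738} = - \frac{\sqrt{265}}{1309} + \frac{24645}{16738} = \frac{24645}{16738} - \frac{\sqrt{265}}{1309}$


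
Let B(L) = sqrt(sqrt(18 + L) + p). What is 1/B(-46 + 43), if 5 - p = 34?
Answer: -I/sqrt(29 - sqrt(15)) ≈ -0.19949*I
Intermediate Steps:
p = -29 (p = 5 - 1*34 = 5 - 34 = -29)
B(L) = sqrt(-29 + sqrt(18 + L)) (B(L) = sqrt(sqrt(18 + L) - 29) = sqrt(-29 + sqrt(18 + L)))
1/B(-46 + 43) = 1/(sqrt(-29 + sqrt(18 + (-46 + 43)))) = 1/(sqrt(-29 + sqrt(18 - 3))) = 1/(sqrt(-29 + sqrt(15))) = 1/sqrt(-29 + sqrt(15))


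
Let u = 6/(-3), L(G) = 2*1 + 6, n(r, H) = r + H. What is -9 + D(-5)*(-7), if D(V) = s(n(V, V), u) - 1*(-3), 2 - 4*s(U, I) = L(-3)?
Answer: -39/2 ≈ -19.500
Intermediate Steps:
n(r, H) = H + r
L(G) = 8 (L(G) = 2 + 6 = 8)
u = -2 (u = 6*(-⅓) = -2)
s(U, I) = -3/2 (s(U, I) = ½ - ¼*8 = ½ - 2 = -3/2)
D(V) = 3/2 (D(V) = -3/2 - 1*(-3) = -3/2 + 3 = 3/2)
-9 + D(-5)*(-7) = -9 + (3/2)*(-7) = -9 - 21/2 = -39/2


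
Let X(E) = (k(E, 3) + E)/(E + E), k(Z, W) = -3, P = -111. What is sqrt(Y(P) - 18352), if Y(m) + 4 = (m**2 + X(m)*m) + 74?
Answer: I*sqrt(6018) ≈ 77.576*I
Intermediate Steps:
X(E) = (-3 + E)/(2*E) (X(E) = (-3 + E)/(E + E) = (-3 + E)/((2*E)) = (-3 + E)*(1/(2*E)) = (-3 + E)/(2*E))
Y(m) = 137/2 + m**2 + m/2 (Y(m) = -4 + ((m**2 + ((-3 + m)/(2*m))*m) + 74) = -4 + ((m**2 + (-3/2 + m/2)) + 74) = -4 + ((-3/2 + m**2 + m/2) + 74) = -4 + (145/2 + m**2 + m/2) = 137/2 + m**2 + m/2)
sqrt(Y(P) - 18352) = sqrt((137/2 + (-111)**2 + (1/2)*(-111)) - 18352) = sqrt((137/2 + 12321 - 111/2) - 18352) = sqrt(12334 - 18352) = sqrt(-6018) = I*sqrt(6018)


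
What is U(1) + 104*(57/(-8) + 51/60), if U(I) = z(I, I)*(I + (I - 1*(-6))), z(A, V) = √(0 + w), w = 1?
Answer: -3223/5 ≈ -644.60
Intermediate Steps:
z(A, V) = 1 (z(A, V) = √(0 + 1) = √1 = 1)
U(I) = 6 + 2*I (U(I) = 1*(I + (I - 1*(-6))) = 1*(I + (I + 6)) = 1*(I + (6 + I)) = 1*(6 + 2*I) = 6 + 2*I)
U(1) + 104*(57/(-8) + 51/60) = (6 + 2*1) + 104*(57/(-8) + 51/60) = (6 + 2) + 104*(57*(-⅛) + 51*(1/60)) = 8 + 104*(-57/8 + 17/20) = 8 + 104*(-251/40) = 8 - 3263/5 = -3223/5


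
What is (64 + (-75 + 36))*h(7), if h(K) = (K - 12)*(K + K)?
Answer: -1750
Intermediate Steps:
h(K) = 2*K*(-12 + K) (h(K) = (-12 + K)*(2*K) = 2*K*(-12 + K))
(64 + (-75 + 36))*h(7) = (64 + (-75 + 36))*(2*7*(-12 + 7)) = (64 - 39)*(2*7*(-5)) = 25*(-70) = -1750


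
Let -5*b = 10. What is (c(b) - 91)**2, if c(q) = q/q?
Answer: 8100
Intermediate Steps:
b = -2 (b = -1/5*10 = -2)
c(q) = 1
(c(b) - 91)**2 = (1 - 91)**2 = (-90)**2 = 8100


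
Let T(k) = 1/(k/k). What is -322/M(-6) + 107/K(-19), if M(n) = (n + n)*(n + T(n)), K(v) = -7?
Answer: -4337/210 ≈ -20.652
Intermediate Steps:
T(k) = 1 (T(k) = 1/1 = 1)
M(n) = 2*n*(1 + n) (M(n) = (n + n)*(n + 1) = (2*n)*(1 + n) = 2*n*(1 + n))
-322/M(-6) + 107/K(-19) = -322*(-1/(12*(1 - 6))) + 107/(-7) = -322/(2*(-6)*(-5)) + 107*(-⅐) = -322/60 - 107/7 = -322*1/60 - 107/7 = -161/30 - 107/7 = -4337/210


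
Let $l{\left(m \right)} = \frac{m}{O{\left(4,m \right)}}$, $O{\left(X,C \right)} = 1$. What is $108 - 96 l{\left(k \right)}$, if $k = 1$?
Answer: $12$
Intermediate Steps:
$l{\left(m \right)} = m$ ($l{\left(m \right)} = \frac{m}{1} = m 1 = m$)
$108 - 96 l{\left(k \right)} = 108 - 96 = 12$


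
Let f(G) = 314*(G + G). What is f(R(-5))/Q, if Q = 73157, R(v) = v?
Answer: -3140/73157 ≈ -0.042921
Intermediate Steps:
f(G) = 628*G (f(G) = 314*(2*G) = 628*G)
f(R(-5))/Q = (628*(-5))/73157 = -3140*1/73157 = -3140/73157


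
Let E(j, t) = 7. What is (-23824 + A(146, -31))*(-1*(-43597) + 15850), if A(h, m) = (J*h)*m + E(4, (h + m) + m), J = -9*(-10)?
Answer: -25630990179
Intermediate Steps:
J = 90
A(h, m) = 7 + 90*h*m (A(h, m) = (90*h)*m + 7 = 90*h*m + 7 = 7 + 90*h*m)
(-23824 + A(146, -31))*(-1*(-43597) + 15850) = (-23824 + (7 + 90*146*(-31)))*(-1*(-43597) + 15850) = (-23824 + (7 - 407340))*(43597 + 15850) = (-23824 - 407333)*59447 = -431157*59447 = -25630990179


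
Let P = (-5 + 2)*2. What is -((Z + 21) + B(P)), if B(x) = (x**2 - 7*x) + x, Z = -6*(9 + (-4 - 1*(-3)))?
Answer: -45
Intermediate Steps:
P = -6 (P = -3*2 = -6)
Z = -48 (Z = -6*(9 + (-4 + 3)) = -6*(9 - 1) = -6*8 = -48)
B(x) = x**2 - 6*x
-((Z + 21) + B(P)) = -((-48 + 21) - 6*(-6 - 6)) = -(-27 - 6*(-12)) = -(-27 + 72) = -1*45 = -45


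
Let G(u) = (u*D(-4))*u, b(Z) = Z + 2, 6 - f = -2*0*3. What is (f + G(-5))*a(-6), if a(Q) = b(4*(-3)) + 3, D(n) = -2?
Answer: 308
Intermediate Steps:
f = 6 (f = 6 - (-2*0)*3 = 6 - 0*3 = 6 - 1*0 = 6 + 0 = 6)
b(Z) = 2 + Z
a(Q) = -7 (a(Q) = (2 + 4*(-3)) + 3 = (2 - 12) + 3 = -10 + 3 = -7)
G(u) = -2*u² (G(u) = (u*(-2))*u = (-2*u)*u = -2*u²)
(f + G(-5))*a(-6) = (6 - 2*(-5)²)*(-7) = (6 - 2*25)*(-7) = (6 - 50)*(-7) = -44*(-7) = 308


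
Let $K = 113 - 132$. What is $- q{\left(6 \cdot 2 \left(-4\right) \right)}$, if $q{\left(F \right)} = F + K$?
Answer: $67$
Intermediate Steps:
$K = -19$
$q{\left(F \right)} = -19 + F$ ($q{\left(F \right)} = F - 19 = -19 + F$)
$- q{\left(6 \cdot 2 \left(-4\right) \right)} = - (-19 + 6 \cdot 2 \left(-4\right)) = - (-19 + 12 \left(-4\right)) = - (-19 - 48) = \left(-1\right) \left(-67\right) = 67$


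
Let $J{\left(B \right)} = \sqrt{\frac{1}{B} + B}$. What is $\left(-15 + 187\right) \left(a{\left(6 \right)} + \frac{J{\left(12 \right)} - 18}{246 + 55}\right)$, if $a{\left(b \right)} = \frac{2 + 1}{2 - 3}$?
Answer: $- \frac{3684}{7} + \frac{2 \sqrt{435}}{21} \approx -524.3$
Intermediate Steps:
$J{\left(B \right)} = \sqrt{B + \frac{1}{B}}$
$a{\left(b \right)} = -3$ ($a{\left(b \right)} = \frac{3}{-1} = 3 \left(-1\right) = -3$)
$\left(-15 + 187\right) \left(a{\left(6 \right)} + \frac{J{\left(12 \right)} - 18}{246 + 55}\right) = \left(-15 + 187\right) \left(-3 + \frac{\sqrt{12 + \frac{1}{12}} - 18}{246 + 55}\right) = 172 \left(-3 + \frac{\sqrt{12 + \frac{1}{12}} - 18}{301}\right) = 172 \left(-3 + \left(\sqrt{\frac{145}{12}} - 18\right) \frac{1}{301}\right) = 172 \left(-3 + \left(\frac{\sqrt{435}}{6} - 18\right) \frac{1}{301}\right) = 172 \left(-3 + \left(-18 + \frac{\sqrt{435}}{6}\right) \frac{1}{301}\right) = 172 \left(-3 - \left(\frac{18}{301} - \frac{\sqrt{435}}{1806}\right)\right) = 172 \left(- \frac{921}{301} + \frac{\sqrt{435}}{1806}\right) = - \frac{3684}{7} + \frac{2 \sqrt{435}}{21}$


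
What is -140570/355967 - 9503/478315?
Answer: -70619493951/170264355605 ≈ -0.41476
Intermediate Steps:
-140570/355967 - 9503/478315 = -70619493951/170264355605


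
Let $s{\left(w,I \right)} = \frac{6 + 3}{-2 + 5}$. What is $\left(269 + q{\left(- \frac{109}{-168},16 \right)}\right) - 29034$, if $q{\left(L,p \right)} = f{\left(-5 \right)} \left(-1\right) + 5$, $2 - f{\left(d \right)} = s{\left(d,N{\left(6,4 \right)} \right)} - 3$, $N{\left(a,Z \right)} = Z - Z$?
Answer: $-28762$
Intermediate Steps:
$N{\left(a,Z \right)} = 0$
$s{\left(w,I \right)} = 3$ ($s{\left(w,I \right)} = \frac{9}{3} = 9 \cdot \frac{1}{3} = 3$)
$f{\left(d \right)} = 2$ ($f{\left(d \right)} = 2 - \left(3 - 3\right) = 2 - 0 = 2 + 0 = 2$)
$q{\left(L,p \right)} = 3$ ($q{\left(L,p \right)} = 2 \left(-1\right) + 5 = -2 + 5 = 3$)
$\left(269 + q{\left(- \frac{109}{-168},16 \right)}\right) - 29034 = \left(269 + 3\right) - 29034 = 272 - 29034 = -28762$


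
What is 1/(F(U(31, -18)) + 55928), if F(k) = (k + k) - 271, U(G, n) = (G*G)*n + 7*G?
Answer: 1/21495 ≈ 4.6522e-5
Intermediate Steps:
U(G, n) = 7*G + n*G**2 (U(G, n) = G**2*n + 7*G = n*G**2 + 7*G = 7*G + n*G**2)
F(k) = -271 + 2*k (F(k) = 2*k - 271 = -271 + 2*k)
1/(F(U(31, -18)) + 55928) = 1/((-271 + 2*(31*(7 + 31*(-18)))) + 55928) = 1/((-271 + 2*(31*(7 - 558))) + 55928) = 1/((-271 + 2*(31*(-551))) + 55928) = 1/((-271 + 2*(-17081)) + 55928) = 1/((-271 - 34162) + 55928) = 1/(-34433 + 55928) = 1/21495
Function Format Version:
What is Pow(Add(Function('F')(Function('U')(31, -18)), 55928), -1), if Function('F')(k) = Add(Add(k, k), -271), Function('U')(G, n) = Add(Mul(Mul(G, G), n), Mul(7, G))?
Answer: Rational(1, 21495) ≈ 4.6522e-5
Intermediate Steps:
Function('U')(G, n) = Add(Mul(7, G), Mul(n, Pow(G, 2))) (Function('U')(G, n) = Add(Mul(Pow(G, 2), n), Mul(7, G)) = Add(Mul(n, Pow(G, 2)), Mul(7, G)) = Add(Mul(7, G), Mul(n, Pow(G, 2))))
Function('F')(k) = Add(-271, Mul(2, k)) (Function('F')(k) = Add(Mul(2, k), -271) = Add(-271, Mul(2, k)))
Pow(Add(Function('F')(Function('U')(31, -18)), 55928), -1) = Pow(Add(Add(-271, Mul(2, Mul(31, Add(7, Mul(31, -18))))), 55928), -1) = Pow(Add(Add(-271, Mul(2, Mul(31, Add(7, -558)))), 55928), -1) = Pow(Add(Add(-271, Mul(2, Mul(31, -551))), 55928), -1) = Pow(Add(Add(-271, Mul(2, -17081)), 55928), -1) = Pow(Add(Add(-271, -34162), 55928), -1) = Pow(Add(-34433, 55928), -1) = Pow(21495, -1) = Rational(1, 21495)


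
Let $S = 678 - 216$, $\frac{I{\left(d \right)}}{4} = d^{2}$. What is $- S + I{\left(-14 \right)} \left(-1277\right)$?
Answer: $-1001630$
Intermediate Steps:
$I{\left(d \right)} = 4 d^{2}$
$S = 462$ ($S = 678 - 216 = 462$)
$- S + I{\left(-14 \right)} \left(-1277\right) = \left(-1\right) 462 + 4 \left(-14\right)^{2} \left(-1277\right) = -462 + 4 \cdot 196 \left(-1277\right) = -462 + 784 \left(-1277\right) = -462 - 1001168 = -1001630$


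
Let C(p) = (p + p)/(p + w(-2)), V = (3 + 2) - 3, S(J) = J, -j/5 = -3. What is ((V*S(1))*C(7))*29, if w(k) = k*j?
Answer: -812/23 ≈ -35.304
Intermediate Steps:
j = 15 (j = -5*(-3) = 15)
w(k) = 15*k (w(k) = k*15 = 15*k)
V = 2 (V = 5 - 3 = 2)
C(p) = 2*p/(-30 + p) (C(p) = (p + p)/(p + 15*(-2)) = (2*p)/(p - 30) = (2*p)/(-30 + p) = 2*p/(-30 + p))
((V*S(1))*C(7))*29 = ((2*1)*(2*7/(-30 + 7)))*29 = (2*(2*7/(-23)))*29 = (2*(2*7*(-1/23)))*29 = (2*(-14/23))*29 = -28/23*29 = -812/23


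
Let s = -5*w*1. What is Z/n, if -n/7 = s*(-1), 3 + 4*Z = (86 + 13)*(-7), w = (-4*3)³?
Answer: -29/10080 ≈ -0.0028770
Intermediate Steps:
w = -1728 (w = (-12)³ = -1728)
s = 8640 (s = -5*(-1728)*1 = 8640*1 = 8640)
Z = -174 (Z = -¾ + ((86 + 13)*(-7))/4 = -¾ + (99*(-7))/4 = -¾ + (¼)*(-693) = -¾ - 693/4 = -174)
n = 60480 (n = -60480*(-1) = -7*(-8640) = 60480)
Z/n = -174/60480 = -174*1/60480 = -29/10080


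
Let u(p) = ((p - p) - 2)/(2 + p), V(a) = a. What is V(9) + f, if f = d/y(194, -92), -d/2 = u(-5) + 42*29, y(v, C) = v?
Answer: -1037/291 ≈ -3.5636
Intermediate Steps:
u(p) = -2/(2 + p) (u(p) = (0 - 2)/(2 + p) = -2/(2 + p))
d = -7312/3 (d = -2*(-2/(2 - 5) + 42*29) = -2*(-2/(-3) + 1218) = -2*(-2*(-⅓) + 1218) = -2*(⅔ + 1218) = -2*3656/3 = -7312/3 ≈ -2437.3)
f = -3656/291 (f = -7312/3/194 = -7312/3*1/194 = -3656/291 ≈ -12.564)
V(9) + f = 9 - 3656/291 = -1037/291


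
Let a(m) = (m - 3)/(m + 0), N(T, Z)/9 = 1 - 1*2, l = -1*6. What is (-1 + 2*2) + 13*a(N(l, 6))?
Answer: 61/3 ≈ 20.333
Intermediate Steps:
l = -6
N(T, Z) = -9 (N(T, Z) = 9*(1 - 1*2) = 9*(1 - 2) = 9*(-1) = -9)
a(m) = (-3 + m)/m
(-1 + 2*2) + 13*a(N(l, 6)) = (-1 + 2*2) + 13*((-3 - 9)/(-9)) = (-1 + 4) + 13*(-⅑*(-12)) = 3 + 13*(4/3) = 3 + 52/3 = 61/3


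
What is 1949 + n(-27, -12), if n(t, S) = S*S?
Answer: 2093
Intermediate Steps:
n(t, S) = S²
1949 + n(-27, -12) = 1949 + (-12)² = 1949 + 144 = 2093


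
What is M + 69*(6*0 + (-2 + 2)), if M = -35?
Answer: -35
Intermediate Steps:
M + 69*(6*0 + (-2 + 2)) = -35 + 69*(6*0 + (-2 + 2)) = -35 + 69*(0 + 0) = -35 + 69*0 = -35 + 0 = -35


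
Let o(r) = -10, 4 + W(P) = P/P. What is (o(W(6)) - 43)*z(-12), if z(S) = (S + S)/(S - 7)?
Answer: -1272/19 ≈ -66.947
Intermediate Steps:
W(P) = -3 (W(P) = -4 + P/P = -4 + 1 = -3)
z(S) = 2*S/(-7 + S) (z(S) = (2*S)/(-7 + S) = 2*S/(-7 + S))
(o(W(6)) - 43)*z(-12) = (-10 - 43)*(2*(-12)/(-7 - 12)) = -106*(-12)/(-19) = -106*(-12)*(-1)/19 = -53*24/19 = -1272/19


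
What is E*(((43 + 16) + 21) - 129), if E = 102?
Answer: -4998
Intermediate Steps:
E*(((43 + 16) + 21) - 129) = 102*(((43 + 16) + 21) - 129) = 102*((59 + 21) - 129) = 102*(80 - 129) = 102*(-49) = -4998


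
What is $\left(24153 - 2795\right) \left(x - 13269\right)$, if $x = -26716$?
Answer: $-853999630$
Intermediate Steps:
$\left(24153 - 2795\right) \left(x - 13269\right) = \left(24153 - 2795\right) \left(-26716 - 13269\right) = 21358 \left(-39985\right) = -853999630$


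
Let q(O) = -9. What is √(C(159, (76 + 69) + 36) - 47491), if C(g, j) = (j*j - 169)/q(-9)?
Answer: I*√460011/3 ≈ 226.08*I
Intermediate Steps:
C(g, j) = 169/9 - j²/9 (C(g, j) = (j*j - 169)/(-9) = (j² - 169)*(-⅑) = (-169 + j²)*(-⅑) = 169/9 - j²/9)
√(C(159, (76 + 69) + 36) - 47491) = √((169/9 - ((76 + 69) + 36)²/9) - 47491) = √((169/9 - (145 + 36)²/9) - 47491) = √((169/9 - ⅑*181²) - 47491) = √((169/9 - ⅑*32761) - 47491) = √((169/9 - 32761/9) - 47491) = √(-10864/3 - 47491) = √(-153337/3) = I*√460011/3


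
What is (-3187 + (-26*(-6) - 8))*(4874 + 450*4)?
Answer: -20282286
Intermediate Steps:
(-3187 + (-26*(-6) - 8))*(4874 + 450*4) = (-3187 + (156 - 8))*(4874 + 1800) = (-3187 + 148)*6674 = -3039*6674 = -20282286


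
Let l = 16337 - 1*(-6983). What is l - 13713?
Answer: 9607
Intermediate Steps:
l = 23320 (l = 16337 + 6983 = 23320)
l - 13713 = 23320 - 13713 = 9607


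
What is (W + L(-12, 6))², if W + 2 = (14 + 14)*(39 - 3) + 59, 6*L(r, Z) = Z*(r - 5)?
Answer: 1098304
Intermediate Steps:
L(r, Z) = Z*(-5 + r)/6 (L(r, Z) = (Z*(r - 5))/6 = (Z*(-5 + r))/6 = Z*(-5 + r)/6)
W = 1065 (W = -2 + ((14 + 14)*(39 - 3) + 59) = -2 + (28*36 + 59) = -2 + (1008 + 59) = -2 + 1067 = 1065)
(W + L(-12, 6))² = (1065 + (⅙)*6*(-5 - 12))² = (1065 + (⅙)*6*(-17))² = (1065 - 17)² = 1048² = 1098304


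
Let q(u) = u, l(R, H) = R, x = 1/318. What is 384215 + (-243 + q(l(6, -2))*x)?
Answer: 20350517/53 ≈ 3.8397e+5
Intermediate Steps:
x = 1/318 ≈ 0.0031447
384215 + (-243 + q(l(6, -2))*x) = 384215 + (-243 + 6*(1/318)) = 384215 + (-243 + 1/53) = 384215 - 12878/53 = 20350517/53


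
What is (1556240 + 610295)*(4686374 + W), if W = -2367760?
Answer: 5023358382490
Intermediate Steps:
(1556240 + 610295)*(4686374 + W) = (1556240 + 610295)*(4686374 - 2367760) = 2166535*2318614 = 5023358382490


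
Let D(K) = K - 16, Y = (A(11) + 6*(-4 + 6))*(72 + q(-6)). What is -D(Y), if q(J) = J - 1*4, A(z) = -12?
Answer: 16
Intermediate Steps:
q(J) = -4 + J (q(J) = J - 4 = -4 + J)
Y = 0 (Y = (-12 + 6*(-4 + 6))*(72 + (-4 - 6)) = (-12 + 6*2)*(72 - 10) = (-12 + 12)*62 = 0*62 = 0)
D(K) = -16 + K
-D(Y) = -(-16 + 0) = -1*(-16) = 16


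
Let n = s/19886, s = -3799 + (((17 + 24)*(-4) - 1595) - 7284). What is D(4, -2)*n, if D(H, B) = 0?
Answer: 0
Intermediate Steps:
s = -12842 (s = -3799 + ((41*(-4) - 1595) - 7284) = -3799 + ((-164 - 1595) - 7284) = -3799 + (-1759 - 7284) = -3799 - 9043 = -12842)
n = -6421/9943 (n = -12842/19886 = -12842*1/19886 = -6421/9943 ≈ -0.64578)
D(4, -2)*n = 0*(-6421/9943) = 0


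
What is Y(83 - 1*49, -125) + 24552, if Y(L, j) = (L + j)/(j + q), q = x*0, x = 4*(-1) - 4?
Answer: 3069091/125 ≈ 24553.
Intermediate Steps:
x = -8 (x = -4 - 4 = -8)
q = 0 (q = -8*0 = 0)
Y(L, j) = (L + j)/j (Y(L, j) = (L + j)/(j + 0) = (L + j)/j)
Y(83 - 1*49, -125) + 24552 = ((83 - 1*49) - 125)/(-125) + 24552 = -((83 - 49) - 125)/125 + 24552 = -(34 - 125)/125 + 24552 = -1/125*(-91) + 24552 = 91/125 + 24552 = 3069091/125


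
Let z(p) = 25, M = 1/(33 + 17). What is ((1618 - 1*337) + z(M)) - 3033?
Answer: -1727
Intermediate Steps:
M = 1/50 ≈ 0.020000
((1618 - 1*337) + z(M)) - 3033 = ((1618 - 1*337) + 25) - 3033 = ((1618 - 337) + 25) - 3033 = (1281 + 25) - 3033 = 1306 - 3033 = -1727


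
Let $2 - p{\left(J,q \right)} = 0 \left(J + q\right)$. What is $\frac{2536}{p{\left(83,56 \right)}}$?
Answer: $1268$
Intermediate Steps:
$p{\left(J,q \right)} = 2$ ($p{\left(J,q \right)} = 2 - 0 \left(J + q\right) = 2 - 0 = 2 + 0 = 2$)
$\frac{2536}{p{\left(83,56 \right)}} = \frac{2536}{2} = 2536 \cdot \frac{1}{2} = 1268$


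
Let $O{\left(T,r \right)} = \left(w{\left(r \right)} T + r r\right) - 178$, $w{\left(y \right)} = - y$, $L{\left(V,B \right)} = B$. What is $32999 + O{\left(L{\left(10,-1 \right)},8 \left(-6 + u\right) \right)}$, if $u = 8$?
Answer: $33093$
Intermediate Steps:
$O{\left(T,r \right)} = -178 + r^{2} - T r$ ($O{\left(T,r \right)} = \left(- r T + r r\right) - 178 = \left(- T r + r^{2}\right) - 178 = \left(r^{2} - T r\right) - 178 = -178 + r^{2} - T r$)
$32999 + O{\left(L{\left(10,-1 \right)},8 \left(-6 + u\right) \right)} = 32999 - \left(178 - 64 \left(-6 + 8\right)^{2} - 8 \left(-6 + 8\right)\right) = 32999 - \left(178 - 256 - 8 \cdot 2\right) = 32999 - \left(178 - 256 - 16\right) = 32999 + \left(-178 + 256 + 16\right) = 32999 + 94 = 33093$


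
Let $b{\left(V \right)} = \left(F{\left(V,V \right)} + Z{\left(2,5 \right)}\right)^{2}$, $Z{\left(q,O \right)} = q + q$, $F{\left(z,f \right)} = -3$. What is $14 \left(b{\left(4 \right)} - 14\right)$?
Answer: $-182$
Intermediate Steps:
$Z{\left(q,O \right)} = 2 q$
$b{\left(V \right)} = 1$ ($b{\left(V \right)} = \left(-3 + 2 \cdot 2\right)^{2} = \left(-3 + 4\right)^{2} = 1^{2} = 1$)
$14 \left(b{\left(4 \right)} - 14\right) = 14 \left(1 - 14\right) = 14 \left(-13\right) = -182$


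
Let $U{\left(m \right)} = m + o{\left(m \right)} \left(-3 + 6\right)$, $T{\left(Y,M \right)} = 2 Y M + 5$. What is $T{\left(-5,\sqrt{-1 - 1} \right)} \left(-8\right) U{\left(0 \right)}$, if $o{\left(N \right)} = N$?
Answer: $0$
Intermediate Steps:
$T{\left(Y,M \right)} = 5 + 2 M Y$ ($T{\left(Y,M \right)} = 2 M Y + 5 = 5 + 2 M Y$)
$U{\left(m \right)} = 4 m$ ($U{\left(m \right)} = m + m \left(-3 + 6\right) = m + m 3 = m + 3 m = 4 m$)
$T{\left(-5,\sqrt{-1 - 1} \right)} \left(-8\right) U{\left(0 \right)} = \left(5 + 2 \sqrt{-1 - 1} \left(-5\right)\right) \left(-8\right) 4 \cdot 0 = \left(5 + 2 \sqrt{-2} \left(-5\right)\right) \left(-8\right) 0 = \left(5 + 2 i \sqrt{2} \left(-5\right)\right) \left(-8\right) 0 = \left(5 - 10 i \sqrt{2}\right) \left(-8\right) 0 = \left(-40 + 80 i \sqrt{2}\right) 0 = 0$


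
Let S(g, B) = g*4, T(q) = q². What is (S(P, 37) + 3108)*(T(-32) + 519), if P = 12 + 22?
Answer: 5005492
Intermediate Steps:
P = 34
S(g, B) = 4*g
(S(P, 37) + 3108)*(T(-32) + 519) = (4*34 + 3108)*((-32)² + 519) = (136 + 3108)*(1024 + 519) = 3244*1543 = 5005492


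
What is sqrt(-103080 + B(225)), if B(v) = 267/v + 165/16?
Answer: I*sqrt(371046603)/60 ≈ 321.04*I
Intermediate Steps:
B(v) = 165/16 + 267/v (B(v) = 267/v + 165*(1/16) = 267/v + 165/16 = 165/16 + 267/v)
sqrt(-103080 + B(225)) = sqrt(-103080 + (165/16 + 267/225)) = sqrt(-103080 + (165/16 + 267*(1/225))) = sqrt(-103080 + (165/16 + 89/75)) = sqrt(-103080 + 13799/1200) = sqrt(-123682201/1200) = I*sqrt(371046603)/60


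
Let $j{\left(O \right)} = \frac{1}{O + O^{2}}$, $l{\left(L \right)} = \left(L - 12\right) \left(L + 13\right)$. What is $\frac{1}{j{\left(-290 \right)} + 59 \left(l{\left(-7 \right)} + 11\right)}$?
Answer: $- \frac{83810}{509313369} \approx -0.00016455$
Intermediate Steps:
$l{\left(L \right)} = \left(-12 + L\right) \left(13 + L\right)$
$\frac{1}{j{\left(-290 \right)} + 59 \left(l{\left(-7 \right)} + 11\right)} = \frac{1}{\frac{1}{\left(-290\right) \left(1 - 290\right)} + 59 \left(\left(-156 - 7 + \left(-7\right)^{2}\right) + 11\right)} = \frac{1}{- \frac{1}{290 \left(-289\right)} + 59 \left(\left(-156 - 7 + 49\right) + 11\right)} = \frac{1}{\left(- \frac{1}{290}\right) \left(- \frac{1}{289}\right) + 59 \left(-114 + 11\right)} = \frac{1}{\frac{1}{83810} + 59 \left(-103\right)} = \frac{1}{\frac{1}{83810} - 6077} = \frac{1}{- \frac{509313369}{83810}} = - \frac{83810}{509313369}$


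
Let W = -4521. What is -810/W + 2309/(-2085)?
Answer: -2916713/3142095 ≈ -0.92827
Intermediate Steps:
-810/W + 2309/(-2085) = -810/(-4521) + 2309/(-2085) = -810*(-1/4521) + 2309*(-1/2085) = 270/1507 - 2309/2085 = -2916713/3142095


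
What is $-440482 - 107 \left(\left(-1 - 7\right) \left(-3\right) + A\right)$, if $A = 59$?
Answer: $-449363$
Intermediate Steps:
$-440482 - 107 \left(\left(-1 - 7\right) \left(-3\right) + A\right) = -440482 - 107 \left(\left(-1 - 7\right) \left(-3\right) + 59\right) = -440482 - 107 \left(\left(-8\right) \left(-3\right) + 59\right) = -440482 - 107 \left(24 + 59\right) = -440482 - 107 \cdot 83 = -440482 - 8881 = -449363$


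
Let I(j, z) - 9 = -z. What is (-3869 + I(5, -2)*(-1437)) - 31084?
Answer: -50760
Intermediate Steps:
I(j, z) = 9 - z
(-3869 + I(5, -2)*(-1437)) - 31084 = (-3869 + (9 - 1*(-2))*(-1437)) - 31084 = (-3869 + (9 + 2)*(-1437)) - 31084 = (-3869 + 11*(-1437)) - 31084 = (-3869 - 15807) - 31084 = -19676 - 31084 = -50760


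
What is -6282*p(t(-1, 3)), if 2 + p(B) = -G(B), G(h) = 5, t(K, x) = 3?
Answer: 43974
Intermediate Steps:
p(B) = -7 (p(B) = -2 - 1*5 = -2 - 5 = -7)
-6282*p(t(-1, 3)) = -6282*(-7) = 43974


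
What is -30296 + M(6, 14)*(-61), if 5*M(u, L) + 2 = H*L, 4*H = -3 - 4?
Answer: -299727/10 ≈ -29973.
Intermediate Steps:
H = -7/4 (H = (-3 - 4)/4 = (¼)*(-7) = -7/4 ≈ -1.7500)
M(u, L) = -⅖ - 7*L/20 (M(u, L) = -⅖ + (-7*L/4)/5 = -⅖ - 7*L/20)
-30296 + M(6, 14)*(-61) = -30296 + (-⅖ - 7/20*14)*(-61) = -30296 + (-⅖ - 49/10)*(-61) = -30296 - 53/10*(-61) = -30296 + 3233/10 = -299727/10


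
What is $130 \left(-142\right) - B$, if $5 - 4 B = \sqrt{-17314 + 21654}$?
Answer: $- \frac{73845}{4} + \frac{\sqrt{1085}}{2} \approx -18445.0$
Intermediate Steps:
$B = \frac{5}{4} - \frac{\sqrt{1085}}{2}$ ($B = \frac{5}{4} - \frac{\sqrt{-17314 + 21654}}{4} = \frac{5}{4} - \frac{\sqrt{4340}}{4} = \frac{5}{4} - \frac{2 \sqrt{1085}}{4} = \frac{5}{4} - \frac{\sqrt{1085}}{2} \approx -15.22$)
$130 \left(-142\right) - B = 130 \left(-142\right) - \left(\frac{5}{4} - \frac{\sqrt{1085}}{2}\right) = -18460 - \left(\frac{5}{4} - \frac{\sqrt{1085}}{2}\right) = - \frac{73845}{4} + \frac{\sqrt{1085}}{2}$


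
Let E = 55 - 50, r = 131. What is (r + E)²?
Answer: 18496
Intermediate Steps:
E = 5
(r + E)² = (131 + 5)² = 136² = 18496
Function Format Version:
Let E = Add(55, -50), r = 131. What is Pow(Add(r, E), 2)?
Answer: 18496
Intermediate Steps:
E = 5
Pow(Add(r, E), 2) = Pow(Add(131, 5), 2) = Pow(136, 2) = 18496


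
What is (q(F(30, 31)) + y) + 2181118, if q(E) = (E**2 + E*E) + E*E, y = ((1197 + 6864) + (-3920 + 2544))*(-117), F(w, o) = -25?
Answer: 1400848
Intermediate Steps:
y = -782145 (y = (8061 - 1376)*(-117) = 6685*(-117) = -782145)
q(E) = 3*E**2 (q(E) = (E**2 + E**2) + E**2 = 2*E**2 + E**2 = 3*E**2)
(q(F(30, 31)) + y) + 2181118 = (3*(-25)**2 - 782145) + 2181118 = (3*625 - 782145) + 2181118 = (1875 - 782145) + 2181118 = -780270 + 2181118 = 1400848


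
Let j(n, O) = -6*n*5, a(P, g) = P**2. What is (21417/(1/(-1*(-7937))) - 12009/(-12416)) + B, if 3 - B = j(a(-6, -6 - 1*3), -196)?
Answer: 2110568685801/12416 ≈ 1.6999e+8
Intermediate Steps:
j(n, O) = -30*n
B = 1083 (B = 3 - (-30)*(-6)**2 = 3 - (-30)*36 = 3 - 1*(-1080) = 3 + 1080 = 1083)
(21417/(1/(-1*(-7937))) - 12009/(-12416)) + B = (21417/(1/(-1*(-7937))) - 12009/(-12416)) + 1083 = (21417/(1/7937) - 12009*(-1/12416)) + 1083 = (21417/(1/7937) + 12009/12416) + 1083 = (21417*7937 + 12009/12416) + 1083 = (169986729 + 12009/12416) + 1083 = 2110555239273/12416 + 1083 = 2110568685801/12416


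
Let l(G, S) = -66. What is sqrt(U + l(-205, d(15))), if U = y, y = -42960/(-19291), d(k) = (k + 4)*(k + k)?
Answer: 3*I*sqrt(2636963954)/19291 ≈ 7.9858*I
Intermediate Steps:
d(k) = 2*k*(4 + k) (d(k) = (4 + k)*(2*k) = 2*k*(4 + k))
y = 42960/19291 (y = -42960*(-1/19291) = 42960/19291 ≈ 2.2269)
U = 42960/19291 ≈ 2.2269
sqrt(U + l(-205, d(15))) = sqrt(42960/19291 - 66) = sqrt(-1230246/19291) = 3*I*sqrt(2636963954)/19291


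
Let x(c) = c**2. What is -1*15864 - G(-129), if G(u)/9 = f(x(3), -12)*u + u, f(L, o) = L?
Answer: -4254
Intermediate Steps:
G(u) = 90*u (G(u) = 9*(3**2*u + u) = 9*(9*u + u) = 9*(10*u) = 90*u)
-1*15864 - G(-129) = -1*15864 - 90*(-129) = -15864 - 1*(-11610) = -15864 + 11610 = -4254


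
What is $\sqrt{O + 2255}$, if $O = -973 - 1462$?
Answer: $6 i \sqrt{5} \approx 13.416 i$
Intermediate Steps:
$O = -2435$
$\sqrt{O + 2255} = \sqrt{-2435 + 2255} = \sqrt{-180} = 6 i \sqrt{5}$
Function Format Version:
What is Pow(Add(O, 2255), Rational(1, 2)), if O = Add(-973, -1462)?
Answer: Mul(6, I, Pow(5, Rational(1, 2))) ≈ Mul(13.416, I)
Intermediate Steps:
O = -2435
Pow(Add(O, 2255), Rational(1, 2)) = Pow(Add(-2435, 2255), Rational(1, 2)) = Pow(-180, Rational(1, 2)) = Mul(6, I, Pow(5, Rational(1, 2)))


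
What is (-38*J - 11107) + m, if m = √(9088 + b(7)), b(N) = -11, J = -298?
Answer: 217 + √9077 ≈ 312.27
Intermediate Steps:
m = √9077 (m = √(9088 - 11) = √9077 ≈ 95.273)
(-38*J - 11107) + m = (-38*(-298) - 11107) + √9077 = (11324 - 11107) + √9077 = 217 + √9077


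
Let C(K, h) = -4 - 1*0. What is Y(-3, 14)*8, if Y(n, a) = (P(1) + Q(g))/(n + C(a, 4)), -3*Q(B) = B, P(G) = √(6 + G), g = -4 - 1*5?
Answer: -24/7 - 8*√7/7 ≈ -6.4523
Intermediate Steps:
g = -9 (g = -4 - 5 = -9)
C(K, h) = -4 (C(K, h) = -4 + 0 = -4)
Q(B) = -B/3
Y(n, a) = (3 + √7)/(-4 + n) (Y(n, a) = (√(6 + 1) - ⅓*(-9))/(n - 4) = (√7 + 3)/(-4 + n) = (3 + √7)/(-4 + n))
Y(-3, 14)*8 = ((3 + √7)/(-4 - 3))*8 = ((3 + √7)/(-7))*8 = -(3 + √7)/7*8 = (-3/7 - √7/7)*8 = -24/7 - 8*√7/7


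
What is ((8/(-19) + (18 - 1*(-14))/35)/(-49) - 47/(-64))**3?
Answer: 3446392817158033527/9069703673053184000 ≈ 0.37999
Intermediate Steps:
((8/(-19) + (18 - 1*(-14))/35)/(-49) - 47/(-64))**3 = ((8*(-1/19) + (18 + 14)*(1/35))*(-1/49) - 47*(-1/64))**3 = ((-8/19 + 32*(1/35))*(-1/49) + 47/64)**3 = ((-8/19 + 32/35)*(-1/49) + 47/64)**3 = ((328/665)*(-1/49) + 47/64)**3 = (-328/32585 + 47/64)**3 = (1510503/2085440)**3 = 3446392817158033527/9069703673053184000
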